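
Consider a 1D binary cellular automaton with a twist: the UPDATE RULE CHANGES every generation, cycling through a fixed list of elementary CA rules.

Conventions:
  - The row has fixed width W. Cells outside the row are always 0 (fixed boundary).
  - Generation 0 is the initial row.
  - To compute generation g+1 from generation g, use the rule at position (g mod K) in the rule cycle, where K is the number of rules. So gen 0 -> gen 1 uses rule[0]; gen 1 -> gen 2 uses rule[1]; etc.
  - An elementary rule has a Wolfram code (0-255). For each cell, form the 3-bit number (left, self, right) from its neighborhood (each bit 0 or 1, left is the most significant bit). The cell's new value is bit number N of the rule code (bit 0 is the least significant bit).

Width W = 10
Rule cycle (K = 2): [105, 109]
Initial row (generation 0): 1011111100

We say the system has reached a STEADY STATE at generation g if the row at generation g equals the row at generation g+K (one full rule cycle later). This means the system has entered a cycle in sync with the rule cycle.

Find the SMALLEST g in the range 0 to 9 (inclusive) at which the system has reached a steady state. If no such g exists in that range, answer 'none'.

Answer: none

Derivation:
Gen 0: 1011111100
Gen 1 (rule 105): 0110000101
Gen 2 (rule 109): 0110110111
Gen 3 (rule 105): 0111111101
Gen 4 (rule 109): 0100000111
Gen 5 (rule 105): 0001110101
Gen 6 (rule 109): 1101011111
Gen 7 (rule 105): 1110110001
Gen 8 (rule 109): 1011110101
Gen 9 (rule 105): 0110011010
Gen 10 (rule 109): 0110011110
Gen 11 (rule 105): 0110010010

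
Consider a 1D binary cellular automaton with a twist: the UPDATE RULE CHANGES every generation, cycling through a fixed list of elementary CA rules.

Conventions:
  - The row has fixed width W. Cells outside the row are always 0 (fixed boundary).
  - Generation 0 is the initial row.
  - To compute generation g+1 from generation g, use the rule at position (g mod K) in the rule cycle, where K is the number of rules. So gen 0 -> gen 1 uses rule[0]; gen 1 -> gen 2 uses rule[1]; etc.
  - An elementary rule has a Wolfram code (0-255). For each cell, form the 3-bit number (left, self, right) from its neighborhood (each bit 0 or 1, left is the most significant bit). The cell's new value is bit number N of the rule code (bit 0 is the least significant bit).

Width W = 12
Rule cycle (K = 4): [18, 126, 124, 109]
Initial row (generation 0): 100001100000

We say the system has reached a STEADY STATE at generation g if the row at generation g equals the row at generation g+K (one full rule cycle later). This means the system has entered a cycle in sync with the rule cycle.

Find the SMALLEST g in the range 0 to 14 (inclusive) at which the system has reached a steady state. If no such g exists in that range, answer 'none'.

Gen 0: 100001100000
Gen 1 (rule 18): 010010010000
Gen 2 (rule 126): 111111111000
Gen 3 (rule 124): 100000001100
Gen 4 (rule 109): 101111101101
Gen 5 (rule 18): 000000000000
Gen 6 (rule 126): 000000000000
Gen 7 (rule 124): 000000000000
Gen 8 (rule 109): 111111111111
Gen 9 (rule 18): 000000000000
Gen 10 (rule 126): 000000000000
Gen 11 (rule 124): 000000000000
Gen 12 (rule 109): 111111111111
Gen 13 (rule 18): 000000000000
Gen 14 (rule 126): 000000000000
Gen 15 (rule 124): 000000000000
Gen 16 (rule 109): 111111111111
Gen 17 (rule 18): 000000000000
Gen 18 (rule 126): 000000000000

Answer: 5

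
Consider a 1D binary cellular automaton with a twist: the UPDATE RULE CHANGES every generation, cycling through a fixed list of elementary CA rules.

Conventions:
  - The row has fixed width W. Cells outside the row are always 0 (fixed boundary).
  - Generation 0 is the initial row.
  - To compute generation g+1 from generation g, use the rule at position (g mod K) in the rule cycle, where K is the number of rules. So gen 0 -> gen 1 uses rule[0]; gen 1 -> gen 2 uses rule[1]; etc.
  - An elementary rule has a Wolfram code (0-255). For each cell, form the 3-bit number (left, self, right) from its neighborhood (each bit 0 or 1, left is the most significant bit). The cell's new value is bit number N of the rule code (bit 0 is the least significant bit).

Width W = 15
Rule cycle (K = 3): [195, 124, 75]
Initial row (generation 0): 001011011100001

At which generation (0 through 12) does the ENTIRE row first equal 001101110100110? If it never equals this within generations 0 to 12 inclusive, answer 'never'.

Gen 0: 001011011100001
Gen 1 (rule 195): 110001001101110
Gen 2 (rule 124): 111001101111011
Gen 3 (rule 75): 101011101001011
Gen 4 (rule 195): 000001100010001
Gen 5 (rule 124): 000001110011001
Gen 6 (rule 75): 111111010111010
Gen 7 (rule 195): 011111000011000
Gen 8 (rule 124): 010001100011100
Gen 9 (rule 75): 100111101110101
Gen 10 (rule 195): 001011100110000
Gen 11 (rule 124): 001110110111000
Gen 12 (rule 75): 111010110101011

Answer: never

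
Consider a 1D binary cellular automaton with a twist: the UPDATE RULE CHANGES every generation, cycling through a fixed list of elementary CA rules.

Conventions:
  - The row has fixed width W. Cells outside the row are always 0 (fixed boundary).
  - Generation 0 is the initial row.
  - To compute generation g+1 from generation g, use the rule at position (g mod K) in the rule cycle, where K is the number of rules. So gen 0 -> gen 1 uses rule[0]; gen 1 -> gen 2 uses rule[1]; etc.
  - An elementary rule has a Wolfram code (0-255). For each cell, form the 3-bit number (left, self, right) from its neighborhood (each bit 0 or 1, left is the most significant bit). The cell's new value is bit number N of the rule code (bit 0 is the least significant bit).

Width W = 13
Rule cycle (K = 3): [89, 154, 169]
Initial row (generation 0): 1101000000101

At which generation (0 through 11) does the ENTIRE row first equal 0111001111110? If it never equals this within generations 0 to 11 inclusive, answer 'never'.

Gen 0: 1101000000101
Gen 1 (rule 89): 1100111110000
Gen 2 (rule 154): 1011111101000
Gen 3 (rule 169): 0111111010011
Gen 4 (rule 89): 0100001001011
Gen 5 (rule 154): 1010010110010
Gen 6 (rule 169): 0100001100000
Gen 7 (rule 89): 0011101111111
Gen 8 (rule 154): 0111001111110
Gen 9 (rule 169): 0110001111100
Gen 10 (rule 89): 0111101000111
Gen 11 (rule 154): 1111000101110

Answer: 8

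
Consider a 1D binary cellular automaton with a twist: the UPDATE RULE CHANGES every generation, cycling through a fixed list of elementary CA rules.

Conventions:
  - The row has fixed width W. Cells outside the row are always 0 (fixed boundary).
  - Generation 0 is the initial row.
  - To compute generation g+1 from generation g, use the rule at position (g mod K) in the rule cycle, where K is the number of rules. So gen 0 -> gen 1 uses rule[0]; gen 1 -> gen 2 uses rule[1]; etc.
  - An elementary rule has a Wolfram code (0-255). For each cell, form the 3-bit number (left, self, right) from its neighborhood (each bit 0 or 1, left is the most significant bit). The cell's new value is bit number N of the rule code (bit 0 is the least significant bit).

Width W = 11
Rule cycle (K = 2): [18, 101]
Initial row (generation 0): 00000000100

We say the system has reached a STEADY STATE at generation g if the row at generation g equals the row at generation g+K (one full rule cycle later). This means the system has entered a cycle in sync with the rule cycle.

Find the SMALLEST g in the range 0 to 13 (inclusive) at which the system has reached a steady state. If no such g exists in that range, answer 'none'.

Gen 0: 00000000100
Gen 1 (rule 18): 00000001010
Gen 2 (rule 101): 11111101110
Gen 3 (rule 18): 00000000001
Gen 4 (rule 101): 11111111101
Gen 5 (rule 18): 00000000000
Gen 6 (rule 101): 11111111111
Gen 7 (rule 18): 00000000000
Gen 8 (rule 101): 11111111111
Gen 9 (rule 18): 00000000000
Gen 10 (rule 101): 11111111111
Gen 11 (rule 18): 00000000000
Gen 12 (rule 101): 11111111111
Gen 13 (rule 18): 00000000000
Gen 14 (rule 101): 11111111111
Gen 15 (rule 18): 00000000000

Answer: 5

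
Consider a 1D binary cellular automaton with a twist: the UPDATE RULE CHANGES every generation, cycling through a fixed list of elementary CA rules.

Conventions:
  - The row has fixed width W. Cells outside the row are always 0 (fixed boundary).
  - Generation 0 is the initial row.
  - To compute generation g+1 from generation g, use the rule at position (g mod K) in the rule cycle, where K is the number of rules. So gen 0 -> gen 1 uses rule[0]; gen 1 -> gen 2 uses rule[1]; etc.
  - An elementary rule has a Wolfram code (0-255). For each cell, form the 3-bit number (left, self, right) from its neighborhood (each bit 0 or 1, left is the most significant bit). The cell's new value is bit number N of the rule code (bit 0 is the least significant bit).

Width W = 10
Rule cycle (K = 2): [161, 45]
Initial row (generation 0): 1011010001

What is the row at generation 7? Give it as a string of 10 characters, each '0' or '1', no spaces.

Answer: 0001100010

Derivation:
Gen 0: 1011010001
Gen 1 (rule 161): 0100100100
Gen 2 (rule 45): 0100100101
Gen 3 (rule 161): 0000000010
Gen 4 (rule 45): 1111111010
Gen 5 (rule 161): 0111110100
Gen 6 (rule 45): 0100001101
Gen 7 (rule 161): 0001100010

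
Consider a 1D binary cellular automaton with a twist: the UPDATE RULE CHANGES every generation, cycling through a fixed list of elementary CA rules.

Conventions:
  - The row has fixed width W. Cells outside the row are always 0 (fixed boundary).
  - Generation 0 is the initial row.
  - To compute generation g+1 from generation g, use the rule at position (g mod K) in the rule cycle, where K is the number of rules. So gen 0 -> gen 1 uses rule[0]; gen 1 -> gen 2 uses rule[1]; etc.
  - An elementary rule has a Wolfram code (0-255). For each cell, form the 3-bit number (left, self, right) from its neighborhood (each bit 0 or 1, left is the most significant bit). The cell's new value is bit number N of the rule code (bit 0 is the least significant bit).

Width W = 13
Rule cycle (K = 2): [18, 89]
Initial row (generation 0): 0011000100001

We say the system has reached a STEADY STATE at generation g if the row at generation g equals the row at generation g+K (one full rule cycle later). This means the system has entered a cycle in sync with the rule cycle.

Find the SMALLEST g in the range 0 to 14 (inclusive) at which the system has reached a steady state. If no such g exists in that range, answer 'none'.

Gen 0: 0011000100001
Gen 1 (rule 18): 0100101010010
Gen 2 (rule 89): 0010000001001
Gen 3 (rule 18): 0101000010110
Gen 4 (rule 89): 0000111000111
Gen 5 (rule 18): 0001000101000
Gen 6 (rule 89): 1100110000111
Gen 7 (rule 18): 0011001001000
Gen 8 (rule 89): 1011100100111
Gen 9 (rule 18): 0000011011000
Gen 10 (rule 89): 1111011011111
Gen 11 (rule 18): 0000000000000
Gen 12 (rule 89): 1111111111111
Gen 13 (rule 18): 0000000000000
Gen 14 (rule 89): 1111111111111
Gen 15 (rule 18): 0000000000000
Gen 16 (rule 89): 1111111111111

Answer: 11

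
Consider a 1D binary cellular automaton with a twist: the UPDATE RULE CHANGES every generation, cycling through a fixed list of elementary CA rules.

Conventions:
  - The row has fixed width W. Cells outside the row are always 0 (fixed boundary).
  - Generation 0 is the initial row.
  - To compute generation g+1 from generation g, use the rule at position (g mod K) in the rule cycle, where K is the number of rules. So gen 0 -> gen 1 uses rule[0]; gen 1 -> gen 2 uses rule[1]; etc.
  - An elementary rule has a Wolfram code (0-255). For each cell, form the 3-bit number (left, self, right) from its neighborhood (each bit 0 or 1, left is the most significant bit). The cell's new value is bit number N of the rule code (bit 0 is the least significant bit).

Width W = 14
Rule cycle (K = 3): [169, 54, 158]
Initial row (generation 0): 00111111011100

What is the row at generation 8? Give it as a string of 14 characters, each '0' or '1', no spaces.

Answer: 00001000010001

Derivation:
Gen 0: 00111111011100
Gen 1 (rule 169): 10111110111001
Gen 2 (rule 54): 11000001000111
Gen 3 (rule 158): 10100011101110
Gen 4 (rule 169): 01001011011100
Gen 5 (rule 54): 11111100100010
Gen 6 (rule 158): 11111011110111
Gen 7 (rule 169): 11110111101110
Gen 8 (rule 54): 00001000010001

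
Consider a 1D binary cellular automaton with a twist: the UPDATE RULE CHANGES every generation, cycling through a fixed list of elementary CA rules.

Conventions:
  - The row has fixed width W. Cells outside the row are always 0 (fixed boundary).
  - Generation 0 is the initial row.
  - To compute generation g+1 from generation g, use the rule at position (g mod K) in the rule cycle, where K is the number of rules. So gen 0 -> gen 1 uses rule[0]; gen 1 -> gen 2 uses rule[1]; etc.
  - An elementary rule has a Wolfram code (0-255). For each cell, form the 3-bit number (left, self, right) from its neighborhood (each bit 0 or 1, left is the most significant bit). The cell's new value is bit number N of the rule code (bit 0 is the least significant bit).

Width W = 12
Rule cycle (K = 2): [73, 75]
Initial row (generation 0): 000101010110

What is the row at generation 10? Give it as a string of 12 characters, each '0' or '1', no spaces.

Gen 0: 000101010110
Gen 1 (rule 73): 110000000110
Gen 2 (rule 75): 110111111110
Gen 3 (rule 73): 110100000010
Gen 4 (rule 75): 110001111100
Gen 5 (rule 73): 110101000101
Gen 6 (rule 75): 110000011000
Gen 7 (rule 73): 110111011011
Gen 8 (rule 75): 110101011011
Gen 9 (rule 73): 110000011011
Gen 10 (rule 75): 110111111011

Answer: 110111111011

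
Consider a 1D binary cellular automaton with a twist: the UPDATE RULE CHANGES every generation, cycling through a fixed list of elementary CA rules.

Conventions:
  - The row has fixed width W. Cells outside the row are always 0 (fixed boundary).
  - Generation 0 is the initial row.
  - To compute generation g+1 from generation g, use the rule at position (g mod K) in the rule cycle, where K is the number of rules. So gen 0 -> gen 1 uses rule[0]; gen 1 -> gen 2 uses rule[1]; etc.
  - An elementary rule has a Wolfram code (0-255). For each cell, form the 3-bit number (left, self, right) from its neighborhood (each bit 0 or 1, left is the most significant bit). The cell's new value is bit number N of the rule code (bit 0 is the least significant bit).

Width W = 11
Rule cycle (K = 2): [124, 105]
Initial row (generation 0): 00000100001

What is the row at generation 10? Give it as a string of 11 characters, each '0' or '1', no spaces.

Answer: 11011111100

Derivation:
Gen 0: 00000100001
Gen 1 (rule 124): 00000110001
Gen 2 (rule 105): 11110110100
Gen 3 (rule 124): 10011111110
Gen 4 (rule 105): 00010000010
Gen 5 (rule 124): 00011000011
Gen 6 (rule 105): 11011011011
Gen 7 (rule 124): 11111111111
Gen 8 (rule 105): 10000000001
Gen 9 (rule 124): 11000000001
Gen 10 (rule 105): 11011111100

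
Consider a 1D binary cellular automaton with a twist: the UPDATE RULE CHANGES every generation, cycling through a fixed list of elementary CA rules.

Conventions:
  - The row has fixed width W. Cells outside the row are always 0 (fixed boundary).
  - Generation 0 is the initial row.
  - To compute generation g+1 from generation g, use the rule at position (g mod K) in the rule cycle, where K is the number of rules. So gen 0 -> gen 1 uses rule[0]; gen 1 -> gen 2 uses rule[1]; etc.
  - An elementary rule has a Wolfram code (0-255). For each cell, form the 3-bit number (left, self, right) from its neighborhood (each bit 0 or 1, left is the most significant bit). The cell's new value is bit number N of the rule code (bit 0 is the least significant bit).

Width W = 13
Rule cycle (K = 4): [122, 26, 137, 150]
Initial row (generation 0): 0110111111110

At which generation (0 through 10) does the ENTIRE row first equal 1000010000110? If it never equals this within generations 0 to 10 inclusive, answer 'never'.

Gen 0: 0110111111110
Gen 1 (rule 122): 1111100000011
Gen 2 (rule 26): 1000010000110
Gen 3 (rule 137): 0011000110100
Gen 4 (rule 150): 0100101000110
Gen 5 (rule 122): 1011010101111
Gen 6 (rule 26): 0010000001000
Gen 7 (rule 137): 1000111100011
Gen 8 (rule 150): 1101011010100
Gen 9 (rule 122): 1110111101010
Gen 10 (rule 26): 1000100000001

Answer: 2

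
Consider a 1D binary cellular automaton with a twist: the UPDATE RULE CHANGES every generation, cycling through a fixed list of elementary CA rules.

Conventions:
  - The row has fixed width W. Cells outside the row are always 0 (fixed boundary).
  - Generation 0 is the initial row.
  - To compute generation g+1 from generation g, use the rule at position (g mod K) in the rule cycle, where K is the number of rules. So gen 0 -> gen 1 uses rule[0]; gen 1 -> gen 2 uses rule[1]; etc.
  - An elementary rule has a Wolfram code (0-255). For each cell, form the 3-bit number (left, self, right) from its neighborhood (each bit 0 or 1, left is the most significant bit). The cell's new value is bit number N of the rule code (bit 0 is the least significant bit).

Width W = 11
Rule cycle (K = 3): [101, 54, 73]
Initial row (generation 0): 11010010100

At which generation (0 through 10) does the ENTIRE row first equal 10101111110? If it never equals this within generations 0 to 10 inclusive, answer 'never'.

Answer: never

Derivation:
Gen 0: 11010010100
Gen 1 (rule 101): 01110011101
Gen 2 (rule 54): 10001100011
Gen 3 (rule 73): 00101101011
Gen 4 (rule 101): 10110111101
Gen 5 (rule 54): 11001000011
Gen 6 (rule 73): 11000011011
Gen 7 (rule 101): 01011001101
Gen 8 (rule 54): 11100110011
Gen 9 (rule 73): 10100110011
Gen 10 (rule 101): 11100010001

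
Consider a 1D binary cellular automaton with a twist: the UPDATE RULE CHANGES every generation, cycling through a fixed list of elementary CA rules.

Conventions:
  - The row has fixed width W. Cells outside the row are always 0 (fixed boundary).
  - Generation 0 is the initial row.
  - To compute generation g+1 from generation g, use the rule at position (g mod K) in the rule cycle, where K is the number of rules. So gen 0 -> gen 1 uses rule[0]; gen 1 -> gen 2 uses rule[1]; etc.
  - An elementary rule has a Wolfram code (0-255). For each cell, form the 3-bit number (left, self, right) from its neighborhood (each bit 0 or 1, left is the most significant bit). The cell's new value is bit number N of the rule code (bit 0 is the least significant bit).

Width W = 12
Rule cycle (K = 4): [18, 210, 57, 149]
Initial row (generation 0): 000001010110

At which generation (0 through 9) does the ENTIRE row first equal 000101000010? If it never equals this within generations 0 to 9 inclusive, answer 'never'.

Answer: 2

Derivation:
Gen 0: 000001010110
Gen 1 (rule 18): 000010000001
Gen 2 (rule 210): 000101000010
Gen 3 (rule 57): 110010111001
Gen 4 (rule 149): 001010010101
Gen 5 (rule 18): 010001100000
Gen 6 (rule 210): 101010110000
Gen 7 (rule 57): 010101101111
Gen 8 (rule 149): 010100000110
Gen 9 (rule 18): 100010001001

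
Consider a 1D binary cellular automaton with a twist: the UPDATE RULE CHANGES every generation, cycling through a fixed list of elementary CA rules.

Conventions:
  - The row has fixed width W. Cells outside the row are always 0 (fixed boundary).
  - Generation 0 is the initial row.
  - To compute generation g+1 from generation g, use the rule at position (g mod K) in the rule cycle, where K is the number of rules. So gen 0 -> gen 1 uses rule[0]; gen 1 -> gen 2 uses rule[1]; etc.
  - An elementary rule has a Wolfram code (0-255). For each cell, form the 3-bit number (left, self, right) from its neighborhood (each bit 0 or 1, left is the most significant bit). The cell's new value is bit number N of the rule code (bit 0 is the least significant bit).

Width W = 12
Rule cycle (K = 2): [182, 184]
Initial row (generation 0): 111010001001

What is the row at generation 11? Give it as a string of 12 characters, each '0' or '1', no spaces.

Gen 0: 111010001001
Gen 1 (rule 182): 010111011111
Gen 2 (rule 184): 001110111110
Gen 3 (rule 182): 010101011101
Gen 4 (rule 184): 001010111010
Gen 5 (rule 182): 011111010111
Gen 6 (rule 184): 011110101110
Gen 7 (rule 182): 101101110101
Gen 8 (rule 184): 011011101010
Gen 9 (rule 182): 100101011111
Gen 10 (rule 184): 010010111110
Gen 11 (rule 182): 111111011101

Answer: 111111011101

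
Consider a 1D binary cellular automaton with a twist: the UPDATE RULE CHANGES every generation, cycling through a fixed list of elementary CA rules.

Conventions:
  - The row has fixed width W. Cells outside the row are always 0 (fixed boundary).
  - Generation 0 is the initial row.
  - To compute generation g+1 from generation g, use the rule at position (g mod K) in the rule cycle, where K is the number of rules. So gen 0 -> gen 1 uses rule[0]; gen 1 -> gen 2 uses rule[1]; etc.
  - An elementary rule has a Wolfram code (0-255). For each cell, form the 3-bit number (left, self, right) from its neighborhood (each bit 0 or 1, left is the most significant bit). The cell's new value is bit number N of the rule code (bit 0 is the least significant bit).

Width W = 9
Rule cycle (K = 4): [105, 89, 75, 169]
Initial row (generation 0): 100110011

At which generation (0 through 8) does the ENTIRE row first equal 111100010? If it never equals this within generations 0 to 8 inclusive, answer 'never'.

Gen 0: 100110011
Gen 1 (rule 105): 000110011
Gen 2 (rule 89): 110111011
Gen 3 (rule 75): 110101011
Gen 4 (rule 169): 101010110
Gen 5 (rule 105): 010101110
Gen 6 (rule 89): 000001011
Gen 7 (rule 75): 111110011
Gen 8 (rule 169): 111100010

Answer: 8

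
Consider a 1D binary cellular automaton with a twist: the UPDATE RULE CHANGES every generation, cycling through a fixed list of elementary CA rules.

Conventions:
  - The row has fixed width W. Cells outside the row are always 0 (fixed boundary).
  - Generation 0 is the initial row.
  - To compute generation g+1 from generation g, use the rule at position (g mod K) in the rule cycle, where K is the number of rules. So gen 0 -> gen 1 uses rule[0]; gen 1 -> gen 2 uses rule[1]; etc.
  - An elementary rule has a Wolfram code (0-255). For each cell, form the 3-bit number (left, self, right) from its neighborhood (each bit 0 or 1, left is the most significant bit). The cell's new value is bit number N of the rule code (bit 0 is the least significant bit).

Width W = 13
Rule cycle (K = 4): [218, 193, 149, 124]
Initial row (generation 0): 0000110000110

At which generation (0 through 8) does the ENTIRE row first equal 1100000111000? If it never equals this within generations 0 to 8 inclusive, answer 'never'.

Gen 0: 0000110000110
Gen 1 (rule 218): 0001111001111
Gen 2 (rule 193): 1100111000111
Gen 3 (rule 149): 0010010110010
Gen 4 (rule 124): 0011011111011
Gen 5 (rule 218): 0111011111011
Gen 6 (rule 193): 0011001111001
Gen 7 (rule 149): 1000100110101
Gen 8 (rule 124): 1100110111111

Answer: never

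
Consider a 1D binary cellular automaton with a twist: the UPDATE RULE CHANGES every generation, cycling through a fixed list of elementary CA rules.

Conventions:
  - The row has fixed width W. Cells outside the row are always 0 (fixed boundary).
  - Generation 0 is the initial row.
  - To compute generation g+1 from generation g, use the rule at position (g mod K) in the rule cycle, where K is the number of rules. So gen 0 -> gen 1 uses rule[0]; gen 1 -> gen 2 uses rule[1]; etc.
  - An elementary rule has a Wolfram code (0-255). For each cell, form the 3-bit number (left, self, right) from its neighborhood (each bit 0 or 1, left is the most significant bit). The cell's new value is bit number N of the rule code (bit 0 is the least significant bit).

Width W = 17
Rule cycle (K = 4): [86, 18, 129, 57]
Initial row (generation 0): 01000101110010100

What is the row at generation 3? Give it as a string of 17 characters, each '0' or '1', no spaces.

Gen 0: 01000101110010100
Gen 1 (rule 86): 11101100011110110
Gen 2 (rule 18): 00000010100000001
Gen 3 (rule 129): 11111000001111100

Answer: 11111000001111100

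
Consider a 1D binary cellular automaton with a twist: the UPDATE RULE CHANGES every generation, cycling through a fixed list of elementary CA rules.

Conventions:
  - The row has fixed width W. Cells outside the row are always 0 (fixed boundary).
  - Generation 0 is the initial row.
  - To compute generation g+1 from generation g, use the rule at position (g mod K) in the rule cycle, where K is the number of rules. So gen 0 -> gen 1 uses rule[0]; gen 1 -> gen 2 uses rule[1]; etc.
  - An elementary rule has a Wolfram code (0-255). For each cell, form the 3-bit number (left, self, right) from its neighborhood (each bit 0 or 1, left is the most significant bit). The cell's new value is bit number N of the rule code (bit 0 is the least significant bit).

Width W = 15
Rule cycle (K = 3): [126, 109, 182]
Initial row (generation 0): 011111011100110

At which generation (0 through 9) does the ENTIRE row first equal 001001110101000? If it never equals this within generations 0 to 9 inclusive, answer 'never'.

Gen 0: 011111011100110
Gen 1 (rule 126): 110001110111111
Gen 2 (rule 109): 110101011100001
Gen 3 (rule 182): 001111101010011
Gen 4 (rule 126): 011000111111111
Gen 5 (rule 109): 011010100000001
Gen 6 (rule 182): 100111110000011
Gen 7 (rule 126): 111100011000111
Gen 8 (rule 109): 100101011010101
Gen 9 (rule 182): 111111100111111

Answer: never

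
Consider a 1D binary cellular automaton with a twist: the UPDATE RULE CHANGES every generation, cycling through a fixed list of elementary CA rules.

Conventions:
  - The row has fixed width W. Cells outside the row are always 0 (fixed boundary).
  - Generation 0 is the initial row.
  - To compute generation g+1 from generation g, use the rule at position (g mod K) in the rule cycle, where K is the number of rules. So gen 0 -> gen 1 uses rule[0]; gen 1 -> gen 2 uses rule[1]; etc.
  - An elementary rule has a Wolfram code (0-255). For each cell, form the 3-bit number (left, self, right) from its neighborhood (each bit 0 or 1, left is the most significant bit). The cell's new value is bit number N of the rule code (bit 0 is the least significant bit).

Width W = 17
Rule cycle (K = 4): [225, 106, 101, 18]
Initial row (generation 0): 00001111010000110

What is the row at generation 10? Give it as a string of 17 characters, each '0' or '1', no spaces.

Answer: 10000000000010100

Derivation:
Gen 0: 00001111010000110
Gen 1 (rule 225): 11100111100110010
Gen 2 (rule 106): 10101100101110100
Gen 3 (rule 101): 11110100110011101
Gen 4 (rule 18): 00000011001100000
Gen 5 (rule 225): 11111001000101111
Gen 6 (rule 106): 10001010001011001
Gen 7 (rule 101): 10101110101101001
Gen 8 (rule 18): 00000000000000110
Gen 9 (rule 225): 11111111111110010
Gen 10 (rule 106): 10000000000010100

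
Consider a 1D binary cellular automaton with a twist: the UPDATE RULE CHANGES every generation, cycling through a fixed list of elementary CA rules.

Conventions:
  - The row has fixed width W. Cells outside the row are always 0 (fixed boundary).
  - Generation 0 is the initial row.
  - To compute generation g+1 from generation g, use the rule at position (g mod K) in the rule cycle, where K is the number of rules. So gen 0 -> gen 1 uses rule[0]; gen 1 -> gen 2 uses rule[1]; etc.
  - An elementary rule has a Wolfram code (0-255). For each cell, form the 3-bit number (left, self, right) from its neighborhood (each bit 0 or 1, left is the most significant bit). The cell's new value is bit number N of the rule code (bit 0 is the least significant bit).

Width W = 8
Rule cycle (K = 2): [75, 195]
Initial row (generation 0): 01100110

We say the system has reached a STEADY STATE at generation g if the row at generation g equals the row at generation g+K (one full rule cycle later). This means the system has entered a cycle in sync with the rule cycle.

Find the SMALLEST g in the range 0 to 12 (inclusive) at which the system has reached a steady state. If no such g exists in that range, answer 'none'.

Gen 0: 01100110
Gen 1 (rule 75): 11101110
Gen 2 (rule 195): 01100110
Gen 3 (rule 75): 11101110
Gen 4 (rule 195): 01100110
Gen 5 (rule 75): 11101110
Gen 6 (rule 195): 01100110
Gen 7 (rule 75): 11101110
Gen 8 (rule 195): 01100110
Gen 9 (rule 75): 11101110
Gen 10 (rule 195): 01100110
Gen 11 (rule 75): 11101110
Gen 12 (rule 195): 01100110
Gen 13 (rule 75): 11101110
Gen 14 (rule 195): 01100110

Answer: 0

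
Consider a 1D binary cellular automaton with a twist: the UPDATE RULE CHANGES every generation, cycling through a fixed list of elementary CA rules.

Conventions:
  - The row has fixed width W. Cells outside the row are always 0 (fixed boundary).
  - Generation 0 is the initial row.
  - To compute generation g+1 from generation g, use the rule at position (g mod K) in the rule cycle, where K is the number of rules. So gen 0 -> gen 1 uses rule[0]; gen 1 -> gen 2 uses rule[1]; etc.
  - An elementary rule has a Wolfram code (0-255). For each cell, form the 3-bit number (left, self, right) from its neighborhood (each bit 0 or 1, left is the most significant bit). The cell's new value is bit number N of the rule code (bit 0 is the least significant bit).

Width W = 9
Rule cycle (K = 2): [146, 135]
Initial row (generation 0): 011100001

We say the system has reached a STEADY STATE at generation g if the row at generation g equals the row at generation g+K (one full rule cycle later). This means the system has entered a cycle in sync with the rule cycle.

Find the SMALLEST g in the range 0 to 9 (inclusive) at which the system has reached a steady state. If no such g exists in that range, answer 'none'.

Gen 0: 011100001
Gen 1 (rule 146): 101010010
Gen 2 (rule 135): 101010110
Gen 3 (rule 146): 000000001
Gen 4 (rule 135): 111111111
Gen 5 (rule 146): 011111110
Gen 6 (rule 135): 101111100
Gen 7 (rule 146): 000111010
Gen 8 (rule 135): 111010010
Gen 9 (rule 146): 010001101
Gen 10 (rule 135): 110110001
Gen 11 (rule 146): 000001010

Answer: none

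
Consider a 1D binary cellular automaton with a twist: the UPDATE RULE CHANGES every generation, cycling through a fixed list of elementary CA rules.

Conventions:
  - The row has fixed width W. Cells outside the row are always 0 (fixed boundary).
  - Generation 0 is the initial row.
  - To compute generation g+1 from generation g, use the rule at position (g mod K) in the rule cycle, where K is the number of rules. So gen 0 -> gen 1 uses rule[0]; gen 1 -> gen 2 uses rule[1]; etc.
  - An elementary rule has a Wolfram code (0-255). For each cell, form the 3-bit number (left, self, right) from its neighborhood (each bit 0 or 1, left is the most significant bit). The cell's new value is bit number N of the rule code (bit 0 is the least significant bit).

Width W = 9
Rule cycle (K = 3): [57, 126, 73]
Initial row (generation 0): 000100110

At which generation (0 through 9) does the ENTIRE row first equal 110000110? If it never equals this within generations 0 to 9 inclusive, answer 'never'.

Answer: 5

Derivation:
Gen 0: 000100110
Gen 1 (rule 57): 110010101
Gen 2 (rule 126): 111111111
Gen 3 (rule 73): 100000001
Gen 4 (rule 57): 011111100
Gen 5 (rule 126): 110000110
Gen 6 (rule 73): 110110110
Gen 7 (rule 57): 101101101
Gen 8 (rule 126): 111111111
Gen 9 (rule 73): 100000001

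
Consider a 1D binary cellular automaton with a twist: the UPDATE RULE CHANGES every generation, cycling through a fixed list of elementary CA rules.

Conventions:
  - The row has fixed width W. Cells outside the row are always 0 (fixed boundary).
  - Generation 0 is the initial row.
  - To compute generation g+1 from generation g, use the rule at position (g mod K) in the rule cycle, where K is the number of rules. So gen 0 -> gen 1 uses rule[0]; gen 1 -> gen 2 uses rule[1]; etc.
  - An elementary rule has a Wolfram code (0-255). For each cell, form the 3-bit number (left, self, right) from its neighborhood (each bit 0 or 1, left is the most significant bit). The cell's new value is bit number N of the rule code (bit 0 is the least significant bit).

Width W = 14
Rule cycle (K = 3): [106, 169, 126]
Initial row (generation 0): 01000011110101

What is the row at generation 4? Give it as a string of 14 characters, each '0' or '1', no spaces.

Answer: 11000011100010

Derivation:
Gen 0: 01000011110101
Gen 1 (rule 106): 10000110011010
Gen 2 (rule 169): 00110100010100
Gen 3 (rule 126): 01111110111110
Gen 4 (rule 106): 11000011100010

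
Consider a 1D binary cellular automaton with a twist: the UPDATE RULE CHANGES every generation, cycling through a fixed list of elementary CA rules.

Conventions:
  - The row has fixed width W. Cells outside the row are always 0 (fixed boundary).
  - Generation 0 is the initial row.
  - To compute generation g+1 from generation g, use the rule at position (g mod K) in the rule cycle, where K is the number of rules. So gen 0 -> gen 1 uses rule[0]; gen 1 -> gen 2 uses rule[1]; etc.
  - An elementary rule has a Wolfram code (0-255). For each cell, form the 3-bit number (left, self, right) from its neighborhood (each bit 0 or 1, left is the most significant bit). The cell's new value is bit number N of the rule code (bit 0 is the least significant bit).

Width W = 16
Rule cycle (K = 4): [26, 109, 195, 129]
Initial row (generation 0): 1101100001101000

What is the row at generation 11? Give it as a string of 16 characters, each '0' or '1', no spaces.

Gen 0: 1101100001101000
Gen 1 (rule 26): 1001010011000100
Gen 2 (rule 109): 1001110011010101
Gen 3 (rule 195): 0010110101000000
Gen 4 (rule 129): 1000000000011111
Gen 5 (rule 26): 0100000000110000
Gen 6 (rule 109): 0101111110110111
Gen 7 (rule 195): 1000111110010011
Gen 8 (rule 129): 0010011100000000
Gen 9 (rule 26): 0101110010000000
Gen 10 (rule 109): 0111010010111111
Gen 11 (rule 195): 1011000100011111

Answer: 1011000100011111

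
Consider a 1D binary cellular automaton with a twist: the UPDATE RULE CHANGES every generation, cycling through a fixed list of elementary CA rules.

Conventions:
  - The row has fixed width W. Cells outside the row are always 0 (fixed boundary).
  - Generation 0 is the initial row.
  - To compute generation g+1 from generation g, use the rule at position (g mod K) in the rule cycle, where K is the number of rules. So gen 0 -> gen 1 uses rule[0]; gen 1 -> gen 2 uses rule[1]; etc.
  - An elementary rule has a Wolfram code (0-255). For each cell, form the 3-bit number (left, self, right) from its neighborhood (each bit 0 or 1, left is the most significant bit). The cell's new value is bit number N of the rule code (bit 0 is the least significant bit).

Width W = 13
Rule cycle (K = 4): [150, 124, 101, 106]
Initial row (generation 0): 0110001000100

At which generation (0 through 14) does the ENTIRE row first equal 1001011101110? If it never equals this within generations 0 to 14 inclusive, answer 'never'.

Gen 0: 0110001000100
Gen 1 (rule 150): 1001011101110
Gen 2 (rule 124): 1101110111011
Gen 3 (rule 101): 0110011001101
Gen 4 (rule 106): 1110111011110
Gen 5 (rule 150): 0100010001101
Gen 6 (rule 124): 0110011001111
Gen 7 (rule 101): 0010001000001
Gen 8 (rule 106): 0100010000010
Gen 9 (rule 150): 1110111000111
Gen 10 (rule 124): 1011101100101
Gen 11 (rule 101): 1100110100111
Gen 12 (rule 106): 1101111001101
Gen 13 (rule 150): 0000110110001
Gen 14 (rule 124): 0000111111001

Answer: 1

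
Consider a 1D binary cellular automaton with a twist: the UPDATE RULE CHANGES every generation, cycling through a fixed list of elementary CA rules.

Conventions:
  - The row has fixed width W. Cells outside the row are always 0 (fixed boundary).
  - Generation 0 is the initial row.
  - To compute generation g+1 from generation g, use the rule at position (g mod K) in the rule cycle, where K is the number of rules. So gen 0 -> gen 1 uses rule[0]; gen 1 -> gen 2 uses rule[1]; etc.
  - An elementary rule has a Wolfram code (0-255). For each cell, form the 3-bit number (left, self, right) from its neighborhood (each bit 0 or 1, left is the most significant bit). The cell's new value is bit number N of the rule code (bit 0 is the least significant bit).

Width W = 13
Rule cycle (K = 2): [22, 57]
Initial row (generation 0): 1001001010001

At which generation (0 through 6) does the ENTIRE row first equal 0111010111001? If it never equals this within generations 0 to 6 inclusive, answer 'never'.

Answer: 6

Derivation:
Gen 0: 1001001010001
Gen 1 (rule 22): 1111111011011
Gen 2 (rule 57): 1000000110110
Gen 3 (rule 22): 1100001000001
Gen 4 (rule 57): 1011100111100
Gen 5 (rule 22): 1000011000010
Gen 6 (rule 57): 0111010111001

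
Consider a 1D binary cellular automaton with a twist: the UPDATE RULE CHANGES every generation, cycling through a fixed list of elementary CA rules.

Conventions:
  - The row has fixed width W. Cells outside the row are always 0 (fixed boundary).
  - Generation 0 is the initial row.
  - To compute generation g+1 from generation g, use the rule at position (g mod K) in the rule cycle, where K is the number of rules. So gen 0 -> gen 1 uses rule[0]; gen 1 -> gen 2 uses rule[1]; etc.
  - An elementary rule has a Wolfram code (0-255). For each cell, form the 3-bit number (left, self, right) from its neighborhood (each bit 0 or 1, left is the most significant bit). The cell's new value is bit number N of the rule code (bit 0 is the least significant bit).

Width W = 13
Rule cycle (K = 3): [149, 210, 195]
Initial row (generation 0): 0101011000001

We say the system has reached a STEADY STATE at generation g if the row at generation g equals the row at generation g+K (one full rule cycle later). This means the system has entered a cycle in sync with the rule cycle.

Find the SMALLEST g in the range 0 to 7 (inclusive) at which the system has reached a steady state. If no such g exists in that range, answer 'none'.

Gen 0: 0101011000001
Gen 1 (rule 149): 0101000111101
Gen 2 (rule 210): 1000101011100
Gen 3 (rule 195): 0011000001101
Gen 4 (rule 149): 1000111100001
Gen 5 (rule 210): 0101011110010
Gen 6 (rule 195): 1000001110100
Gen 7 (rule 149): 1111100100111
Gen 8 (rule 210): 0111111011011
Gen 9 (rule 195): 1011111001001
Gen 10 (rule 149): 1001110101101

Answer: none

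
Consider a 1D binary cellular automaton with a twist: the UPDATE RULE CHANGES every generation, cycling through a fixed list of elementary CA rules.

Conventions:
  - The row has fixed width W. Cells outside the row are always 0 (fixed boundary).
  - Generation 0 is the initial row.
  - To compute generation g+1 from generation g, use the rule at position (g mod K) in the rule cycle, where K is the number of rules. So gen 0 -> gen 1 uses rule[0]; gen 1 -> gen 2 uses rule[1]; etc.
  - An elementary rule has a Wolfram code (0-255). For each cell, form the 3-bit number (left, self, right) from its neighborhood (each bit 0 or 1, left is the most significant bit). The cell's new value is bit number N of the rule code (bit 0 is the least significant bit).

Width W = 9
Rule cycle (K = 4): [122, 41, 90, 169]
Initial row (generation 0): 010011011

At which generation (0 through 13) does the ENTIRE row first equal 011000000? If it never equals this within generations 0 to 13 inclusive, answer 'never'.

Answer: 2

Derivation:
Gen 0: 010011011
Gen 1 (rule 122): 101111111
Gen 2 (rule 41): 011000000
Gen 3 (rule 90): 111100000
Gen 4 (rule 169): 111001111
Gen 5 (rule 122): 101111001
Gen 6 (rule 41): 011000000
Gen 7 (rule 90): 111100000
Gen 8 (rule 169): 111001111
Gen 9 (rule 122): 101111001
Gen 10 (rule 41): 011000000
Gen 11 (rule 90): 111100000
Gen 12 (rule 169): 111001111
Gen 13 (rule 122): 101111001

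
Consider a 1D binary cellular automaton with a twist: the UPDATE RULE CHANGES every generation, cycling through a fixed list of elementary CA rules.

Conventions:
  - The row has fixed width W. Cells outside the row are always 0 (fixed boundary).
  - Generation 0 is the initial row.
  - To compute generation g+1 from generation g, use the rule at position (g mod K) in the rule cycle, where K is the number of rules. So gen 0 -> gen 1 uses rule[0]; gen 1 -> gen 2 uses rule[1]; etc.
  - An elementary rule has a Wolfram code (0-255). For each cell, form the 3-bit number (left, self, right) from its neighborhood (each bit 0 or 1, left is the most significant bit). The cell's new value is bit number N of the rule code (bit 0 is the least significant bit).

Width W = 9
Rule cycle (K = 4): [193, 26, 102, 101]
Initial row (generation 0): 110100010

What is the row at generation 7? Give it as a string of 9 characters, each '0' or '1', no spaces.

Answer: 100011000

Derivation:
Gen 0: 110100010
Gen 1 (rule 193): 010001000
Gen 2 (rule 26): 101010100
Gen 3 (rule 102): 111111100
Gen 4 (rule 101): 000000101
Gen 5 (rule 193): 111110000
Gen 6 (rule 26): 100001000
Gen 7 (rule 102): 100011000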